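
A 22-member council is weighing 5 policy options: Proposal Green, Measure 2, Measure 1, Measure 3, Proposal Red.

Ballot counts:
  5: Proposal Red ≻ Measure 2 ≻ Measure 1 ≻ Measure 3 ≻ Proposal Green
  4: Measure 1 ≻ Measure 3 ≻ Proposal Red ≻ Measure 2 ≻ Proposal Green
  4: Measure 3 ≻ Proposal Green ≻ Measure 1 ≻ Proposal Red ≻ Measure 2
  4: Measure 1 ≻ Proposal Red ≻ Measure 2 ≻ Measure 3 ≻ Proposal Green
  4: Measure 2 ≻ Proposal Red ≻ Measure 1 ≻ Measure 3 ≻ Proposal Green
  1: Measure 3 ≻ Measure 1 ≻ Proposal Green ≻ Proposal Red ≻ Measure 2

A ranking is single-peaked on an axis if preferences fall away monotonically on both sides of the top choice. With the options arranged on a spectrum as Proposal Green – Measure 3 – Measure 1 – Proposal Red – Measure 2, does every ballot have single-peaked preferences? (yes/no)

yes

Axis positions: Proposal Green=1, Measure 3=2, Measure 1=3, Proposal Red=4, Measure 2=5.
Faction 1 (peak Proposal Red at position 4): ranking walks positions 4-5-3-2-1, expanding outward from the peak — single-peaked.
Faction 2 (peak Measure 1 at position 3): ranking walks positions 3-2-4-5-1, expanding outward from the peak — single-peaked.
Faction 3 (peak Measure 3 at position 2): ranking walks positions 2-1-3-4-5, expanding outward from the peak — single-peaked.
Faction 4 (peak Measure 1 at position 3): ranking walks positions 3-4-5-2-1, expanding outward from the peak — single-peaked.
Faction 5 (peak Measure 2 at position 5): ranking walks positions 5-4-3-2-1, expanding outward from the peak — single-peaked.
Faction 6 (peak Measure 3 at position 2): ranking walks positions 2-3-1-4-5, expanding outward from the peak — single-peaked.
Every ranking is single-peaked on this axis.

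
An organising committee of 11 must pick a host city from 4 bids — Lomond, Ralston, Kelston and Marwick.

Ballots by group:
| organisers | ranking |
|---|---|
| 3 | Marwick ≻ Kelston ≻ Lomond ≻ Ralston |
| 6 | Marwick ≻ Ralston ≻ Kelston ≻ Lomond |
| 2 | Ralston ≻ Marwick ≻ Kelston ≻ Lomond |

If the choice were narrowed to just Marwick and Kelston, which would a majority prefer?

Marwick

Ballots ranking Marwick above Kelston: 3 + 6 + 2 = 11.
Ballots ranking Kelston above Marwick: 11 − 11 = 0.
Marwick wins the head-to-head 11–0.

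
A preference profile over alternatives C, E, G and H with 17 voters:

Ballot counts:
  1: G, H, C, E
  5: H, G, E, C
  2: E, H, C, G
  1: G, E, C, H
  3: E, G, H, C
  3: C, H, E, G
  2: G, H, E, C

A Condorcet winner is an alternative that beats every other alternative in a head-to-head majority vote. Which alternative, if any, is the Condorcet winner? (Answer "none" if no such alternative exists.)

H

Head-to-head results (17 voters):
C vs E: 4 to 13, E.
C vs G: G wins 12–5.
C vs H: H wins 13–4.
E vs G: E is ranked higher on 2+3+3 = 8 ballots, G on 9. G wins 9–8.
E vs H: E is ranked higher on 2+1+3 = 6 ballots, H on 11. H wins 11–6.
G vs H: H wins 10–7.
Only H has no losses; H is the Condorcet winner.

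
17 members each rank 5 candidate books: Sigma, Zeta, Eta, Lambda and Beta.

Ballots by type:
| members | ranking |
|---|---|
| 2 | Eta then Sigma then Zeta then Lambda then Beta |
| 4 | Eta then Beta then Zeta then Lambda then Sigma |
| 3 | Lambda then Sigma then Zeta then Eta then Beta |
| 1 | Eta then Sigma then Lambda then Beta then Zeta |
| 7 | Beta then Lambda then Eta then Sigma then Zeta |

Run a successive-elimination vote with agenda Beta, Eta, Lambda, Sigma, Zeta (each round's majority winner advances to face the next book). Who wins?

Lambda

Round 1: Beta vs Eta — 7–10, Eta advances.
Round 2: Eta vs Lambda — 7–10, Lambda advances.
Round 3: Lambda vs Sigma — 14–3, Lambda advances.
Round 4: Lambda vs Zeta — 11–6, Lambda advances.
Lambda survives the agenda.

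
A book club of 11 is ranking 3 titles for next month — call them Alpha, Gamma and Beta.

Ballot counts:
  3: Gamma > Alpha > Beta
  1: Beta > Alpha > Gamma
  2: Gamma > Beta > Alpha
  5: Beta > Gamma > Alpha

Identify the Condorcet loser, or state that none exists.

Pairwise majorities:
Alpha vs Gamma: Gamma wins 10–1.
Alpha vs Beta: 3 to 8, Beta.
Gamma vs Beta: Beta wins 6–5.
Only Alpha has no wins; Alpha is the Condorcet loser.

Alpha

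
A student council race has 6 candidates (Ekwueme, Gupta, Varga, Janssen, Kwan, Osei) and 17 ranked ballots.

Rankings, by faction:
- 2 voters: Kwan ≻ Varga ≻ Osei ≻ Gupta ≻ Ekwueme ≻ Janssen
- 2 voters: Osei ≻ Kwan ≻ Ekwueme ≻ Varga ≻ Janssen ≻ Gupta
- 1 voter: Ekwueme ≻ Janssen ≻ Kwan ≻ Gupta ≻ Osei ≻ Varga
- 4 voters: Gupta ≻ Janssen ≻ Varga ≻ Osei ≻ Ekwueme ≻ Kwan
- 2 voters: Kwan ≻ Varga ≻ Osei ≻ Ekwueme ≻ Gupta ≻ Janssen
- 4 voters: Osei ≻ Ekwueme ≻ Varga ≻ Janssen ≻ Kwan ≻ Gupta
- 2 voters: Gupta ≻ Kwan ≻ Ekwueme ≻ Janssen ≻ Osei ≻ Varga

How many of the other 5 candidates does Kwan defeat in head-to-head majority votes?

Kwan against each rival (17 voters):
Kwan vs Ekwueme: Kwan is ranked higher on 2+2+2+2 = 8 ballots, Ekwueme on 9. Ekwueme wins 9–8.
Kwan vs Gupta: 11 to 6, Kwan.
Kwan vs Varga: 9 to 8, Kwan.
Kwan vs Janssen: Kwan preferred on 2+2+2+2 = 8 ballots; Janssen wins 9–8.
Kwan vs Osei: Osei, 10–7.
Kwan beats Gupta, Varga; loses to Ekwueme, Janssen, Osei — 2 pairwise wins.

2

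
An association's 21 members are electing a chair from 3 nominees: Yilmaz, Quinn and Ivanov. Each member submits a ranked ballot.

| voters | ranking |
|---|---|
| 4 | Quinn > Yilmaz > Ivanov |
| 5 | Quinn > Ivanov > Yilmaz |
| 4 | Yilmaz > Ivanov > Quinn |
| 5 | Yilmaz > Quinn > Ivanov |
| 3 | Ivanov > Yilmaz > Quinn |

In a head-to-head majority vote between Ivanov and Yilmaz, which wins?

Ballots ranking Ivanov above Yilmaz: 5 + 3 = 8.
Ballots ranking Yilmaz above Ivanov: 21 − 8 = 13.
Yilmaz wins the head-to-head 13–8.

Yilmaz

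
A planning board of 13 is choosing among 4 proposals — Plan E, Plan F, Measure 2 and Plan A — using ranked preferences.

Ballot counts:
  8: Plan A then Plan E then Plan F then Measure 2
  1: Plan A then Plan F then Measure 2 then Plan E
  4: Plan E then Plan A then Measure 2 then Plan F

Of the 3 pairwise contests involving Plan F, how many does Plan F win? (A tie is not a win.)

Plan F against each rival (13 council members):
Plan F vs Plan E: Plan F is ranked higher on 1 ballot, Plan E on 12. Plan E wins 12–1.
Plan F vs Measure 2: Plan F preferred on 8+1 = 9 ballots; Plan F wins 9–4.
Plan F vs Plan A: Plan A wins 13–0.
Plan F beats Measure 2; loses to Plan E, Plan A — 1 pairwise win.

1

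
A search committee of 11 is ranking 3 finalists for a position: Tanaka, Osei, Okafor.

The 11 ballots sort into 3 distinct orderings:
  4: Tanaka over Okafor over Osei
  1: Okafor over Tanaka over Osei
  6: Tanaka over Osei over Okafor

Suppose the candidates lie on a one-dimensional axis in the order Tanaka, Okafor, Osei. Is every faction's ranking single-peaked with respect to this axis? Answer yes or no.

Axis positions: Tanaka=1, Okafor=2, Osei=3.
Faction 1 (peak Tanaka at position 1): ranking walks positions 1-2-3, expanding outward from the peak — single-peaked.
Faction 2 (peak Okafor at position 2): ranking walks positions 2-1-3, expanding outward from the peak — single-peaked.
Faction 3: ranking walks positions 1-3-2; Osei is ranked above Okafor even though Okafor lies between Osei and the peak Tanaka on the axis — preferences dip and rise again. Not single-peaked.
Faction 3 violates single-peakedness, so the profile is not single-peaked on this axis.

no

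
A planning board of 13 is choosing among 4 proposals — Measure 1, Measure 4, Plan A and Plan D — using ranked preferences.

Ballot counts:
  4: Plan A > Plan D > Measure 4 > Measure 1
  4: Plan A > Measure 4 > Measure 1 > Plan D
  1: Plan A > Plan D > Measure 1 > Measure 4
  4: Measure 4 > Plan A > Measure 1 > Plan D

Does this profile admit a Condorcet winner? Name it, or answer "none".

Pairwise majorities:
Measure 1–Measure 4: Measure 4 12–1.
Measure 1–Plan A: Plan A 13–0.
Measure 1 vs Plan D: Measure 1, 8–5.
Measure 4 vs Plan A: Plan A wins 9–4.
Measure 4 vs Plan D: Measure 4, 8–5.
Plan A–Plan D: Plan A 13–0.
Plan A wins every pairwise contest, so Plan A is the Condorcet winner.

Plan A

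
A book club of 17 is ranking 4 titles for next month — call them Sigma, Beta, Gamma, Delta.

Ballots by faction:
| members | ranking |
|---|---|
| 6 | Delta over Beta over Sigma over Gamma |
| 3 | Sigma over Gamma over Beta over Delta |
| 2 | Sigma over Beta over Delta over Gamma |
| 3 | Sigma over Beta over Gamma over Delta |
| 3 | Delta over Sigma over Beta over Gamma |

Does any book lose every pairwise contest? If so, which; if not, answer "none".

Gamma

Head-to-head results (17 members):
Sigma vs Beta: Sigma wins 11–6.
Sigma vs Gamma: 17 to 0, Sigma.
Sigma vs Delta: Delta wins 9–8.
Beta vs Gamma: Beta wins 14–3.
Beta–Delta: Delta 9–8.
Gamma vs Delta: Delta, 11–6.
Gamma is beaten in every head-to-head and is the Condorcet loser.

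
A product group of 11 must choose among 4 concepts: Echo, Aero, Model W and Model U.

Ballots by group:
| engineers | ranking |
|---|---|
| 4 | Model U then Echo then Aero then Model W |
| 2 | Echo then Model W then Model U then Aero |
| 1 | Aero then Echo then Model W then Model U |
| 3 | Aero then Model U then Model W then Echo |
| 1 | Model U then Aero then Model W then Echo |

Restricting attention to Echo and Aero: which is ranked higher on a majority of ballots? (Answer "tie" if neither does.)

Ballots ranking Echo above Aero: 4 + 2 = 6.
Ballots ranking Aero above Echo: 11 − 6 = 5.
Echo wins the head-to-head 6–5.

Echo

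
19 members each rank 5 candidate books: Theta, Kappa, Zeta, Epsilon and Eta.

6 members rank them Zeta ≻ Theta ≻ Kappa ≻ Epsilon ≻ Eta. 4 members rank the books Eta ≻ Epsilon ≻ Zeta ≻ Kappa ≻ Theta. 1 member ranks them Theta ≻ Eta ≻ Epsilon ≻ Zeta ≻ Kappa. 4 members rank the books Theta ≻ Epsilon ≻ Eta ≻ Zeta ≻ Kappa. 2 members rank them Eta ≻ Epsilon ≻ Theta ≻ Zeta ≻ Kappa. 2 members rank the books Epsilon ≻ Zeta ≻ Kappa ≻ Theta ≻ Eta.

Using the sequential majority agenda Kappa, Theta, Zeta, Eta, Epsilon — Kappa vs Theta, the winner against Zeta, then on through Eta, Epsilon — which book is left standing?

Epsilon

Round 1: Kappa vs Theta — 6–13, Theta advances.
Round 2: Theta vs Zeta — 7–12, Zeta advances.
Round 3: Zeta vs Eta — 8–11, Eta advances.
Round 4: Eta vs Epsilon — 7–12, Epsilon advances.
The agenda winner is Epsilon.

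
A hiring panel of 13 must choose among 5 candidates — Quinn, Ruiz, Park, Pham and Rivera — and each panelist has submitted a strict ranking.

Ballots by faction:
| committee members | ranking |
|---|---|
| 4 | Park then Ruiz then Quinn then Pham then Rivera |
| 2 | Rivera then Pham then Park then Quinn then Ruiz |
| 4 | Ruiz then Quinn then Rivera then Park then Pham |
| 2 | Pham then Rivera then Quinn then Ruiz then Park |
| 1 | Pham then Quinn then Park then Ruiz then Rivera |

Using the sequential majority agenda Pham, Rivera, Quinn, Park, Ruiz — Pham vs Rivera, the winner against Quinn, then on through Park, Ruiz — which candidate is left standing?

Ruiz

Round 1: Pham vs Rivera — 7–6, Pham advances.
Round 2: Pham vs Quinn — 5–8, Quinn advances.
Round 3: Quinn vs Park — 7–6, Quinn advances.
Round 4: Quinn vs Ruiz — 5–8, Ruiz advances.
The agenda winner is Ruiz.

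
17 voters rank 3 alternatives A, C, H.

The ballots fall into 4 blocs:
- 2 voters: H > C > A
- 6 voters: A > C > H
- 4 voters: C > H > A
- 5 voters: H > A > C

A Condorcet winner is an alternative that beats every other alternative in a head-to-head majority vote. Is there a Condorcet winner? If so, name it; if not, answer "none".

Check each pair by majority over 17 ballots:
A vs C: A, 11–6.
A vs H: H, 11–6.
C vs H: C, 10–7.
Each alternative drops at least one matchup (A loses to H; C loses to A; H loses to C); the cycle A beats C beats H beats A rules out a Condorcet winner.

none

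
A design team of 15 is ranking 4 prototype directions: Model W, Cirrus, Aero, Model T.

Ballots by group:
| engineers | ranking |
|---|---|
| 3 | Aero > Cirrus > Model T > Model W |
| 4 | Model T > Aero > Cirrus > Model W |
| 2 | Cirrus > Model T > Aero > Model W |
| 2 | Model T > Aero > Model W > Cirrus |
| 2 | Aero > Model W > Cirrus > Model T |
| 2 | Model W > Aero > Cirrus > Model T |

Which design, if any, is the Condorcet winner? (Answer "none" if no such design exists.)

Pairwise majorities:
Model W vs Cirrus: Cirrus wins 9–6.
Model W vs Aero: 2 for Model W, 13 for Aero — Aero by 13–2.
Model W vs Model T: Model W preferred on 2+2 = 4 ballots; Model T wins 11–4.
Cirrus–Aero: Aero 13–2.
Cirrus vs Model T: Cirrus preferred on 3+2+2+2 = 9 ballots; Cirrus wins 9–6.
Aero vs Model T: 7 to 8, Model T.
Each design drops at least one matchup (Model W loses to Cirrus; Cirrus loses to Aero; Aero loses to Model T; Model T loses to Cirrus); the cycle Cirrus → Model T → Aero → Cirrus rules out a Condorcet winner.

none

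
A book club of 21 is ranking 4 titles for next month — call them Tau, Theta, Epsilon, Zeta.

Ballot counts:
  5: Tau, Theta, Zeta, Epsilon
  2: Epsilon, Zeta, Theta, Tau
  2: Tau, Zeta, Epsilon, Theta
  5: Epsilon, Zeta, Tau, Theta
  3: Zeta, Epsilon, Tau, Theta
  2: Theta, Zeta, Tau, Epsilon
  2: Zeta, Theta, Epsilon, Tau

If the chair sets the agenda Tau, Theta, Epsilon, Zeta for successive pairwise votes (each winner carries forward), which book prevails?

Zeta

Round 1: Tau vs Theta — 15–6, Tau advances.
Round 2: Tau vs Epsilon — 9–12, Epsilon advances.
Round 3: Epsilon vs Zeta — 7–14, Zeta advances.
The agenda winner is Zeta.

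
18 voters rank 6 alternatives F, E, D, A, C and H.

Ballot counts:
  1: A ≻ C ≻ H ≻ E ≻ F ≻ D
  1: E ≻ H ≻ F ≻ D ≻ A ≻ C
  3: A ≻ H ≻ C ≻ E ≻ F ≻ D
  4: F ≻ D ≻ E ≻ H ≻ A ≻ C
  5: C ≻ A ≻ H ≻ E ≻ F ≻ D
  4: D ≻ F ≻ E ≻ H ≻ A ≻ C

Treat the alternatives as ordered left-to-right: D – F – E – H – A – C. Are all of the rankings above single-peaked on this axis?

Axis positions: D=1, F=2, E=3, H=4, A=5, C=6.
Cluster 1 (peak A at position 5): ranking walks positions 5-6-4-3-2-1, expanding outward from the peak — single-peaked.
Cluster 2 (peak E at position 3): ranking walks positions 3-4-2-1-5-6, expanding outward from the peak — single-peaked.
Cluster 3 (peak A at position 5): ranking walks positions 5-4-6-3-2-1, expanding outward from the peak — single-peaked.
Cluster 4 (peak F at position 2): ranking walks positions 2-1-3-4-5-6, expanding outward from the peak — single-peaked.
Cluster 5 (peak C at position 6): ranking walks positions 6-5-4-3-2-1, expanding outward from the peak — single-peaked.
Cluster 6 (peak D at position 1): ranking walks positions 1-2-3-4-5-6, expanding outward from the peak — single-peaked.
Every ranking is single-peaked on this axis.

yes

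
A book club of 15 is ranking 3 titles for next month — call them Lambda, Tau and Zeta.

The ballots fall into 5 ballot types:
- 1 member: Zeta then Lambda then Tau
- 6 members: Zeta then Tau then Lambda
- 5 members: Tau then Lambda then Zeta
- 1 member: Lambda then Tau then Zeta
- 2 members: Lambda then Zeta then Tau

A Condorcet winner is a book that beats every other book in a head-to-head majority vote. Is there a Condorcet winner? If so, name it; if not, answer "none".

none

Check each pair by majority over 15 ballots:
Lambda vs Tau: Lambda preferred on 1+1+2 = 4 ballots; Tau wins 11–4.
Lambda vs Zeta: Lambda is ranked higher on 5+1+2 = 8 ballots, Zeta on 7. Lambda wins 8–7.
Tau vs Zeta: Tau preferred on 5+1 = 6 ballots; Zeta wins 9–6.
No book is unbeaten: Lambda loses to Tau; Tau loses to Zeta; Zeta loses to Lambda. In particular Lambda beats Zeta beats Tau beats Lambda is a majority cycle — no Condorcet winner exists.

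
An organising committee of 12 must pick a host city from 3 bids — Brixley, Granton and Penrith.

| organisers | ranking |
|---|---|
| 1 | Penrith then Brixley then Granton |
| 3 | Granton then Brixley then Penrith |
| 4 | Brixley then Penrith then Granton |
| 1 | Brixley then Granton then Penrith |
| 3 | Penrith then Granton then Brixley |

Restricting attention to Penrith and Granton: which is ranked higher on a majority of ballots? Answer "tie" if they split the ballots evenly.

Penrith

Ballots ranking Penrith above Granton: 1 + 4 + 3 = 8.
Ballots ranking Granton above Penrith: 12 − 8 = 4.
Penrith wins the head-to-head 8–4.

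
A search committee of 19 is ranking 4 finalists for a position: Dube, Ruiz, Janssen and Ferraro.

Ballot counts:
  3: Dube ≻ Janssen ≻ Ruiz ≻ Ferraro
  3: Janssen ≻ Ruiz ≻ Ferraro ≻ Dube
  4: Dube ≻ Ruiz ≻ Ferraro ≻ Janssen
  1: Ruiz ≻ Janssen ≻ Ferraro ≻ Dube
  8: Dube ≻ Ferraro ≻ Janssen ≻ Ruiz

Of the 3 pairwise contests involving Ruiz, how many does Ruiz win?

1

Ruiz against each rival (19 committee members):
Ruiz vs Dube: Ruiz preferred on 3+1 = 4 ballots; Dube wins 15–4.
Ruiz vs Janssen: Ruiz is ranked higher on 4+1 = 5 ballots, Janssen on 14. Janssen wins 14–5.
Ruiz–Ferraro: Ruiz 11–8.
Ruiz beats Ferraro; loses to Dube, Janssen — 1 pairwise win.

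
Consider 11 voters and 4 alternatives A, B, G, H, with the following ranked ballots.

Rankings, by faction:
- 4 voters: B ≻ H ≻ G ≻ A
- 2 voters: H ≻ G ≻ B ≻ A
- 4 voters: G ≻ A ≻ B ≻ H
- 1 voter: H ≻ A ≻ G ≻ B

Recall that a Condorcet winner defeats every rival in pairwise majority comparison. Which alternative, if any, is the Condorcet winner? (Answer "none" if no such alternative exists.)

none

Check each pair by majority over 11 ballots:
A vs B: B, 6–5.
A vs G: G wins 10–1.
A vs H: A is ranked higher on 4 ballots, H on 7. H wins 7–4.
B vs G: B is ranked higher on 4 ballots, G on 7. G wins 7–4.
B–H: B 8–3.
G vs H: H wins 7–4.
Every alternative loses at least once (A loses to B; B loses to G; G loses to H; H loses to B). The majority relation contains the cycle B beats H beats G beats B, so there is no Condorcet winner.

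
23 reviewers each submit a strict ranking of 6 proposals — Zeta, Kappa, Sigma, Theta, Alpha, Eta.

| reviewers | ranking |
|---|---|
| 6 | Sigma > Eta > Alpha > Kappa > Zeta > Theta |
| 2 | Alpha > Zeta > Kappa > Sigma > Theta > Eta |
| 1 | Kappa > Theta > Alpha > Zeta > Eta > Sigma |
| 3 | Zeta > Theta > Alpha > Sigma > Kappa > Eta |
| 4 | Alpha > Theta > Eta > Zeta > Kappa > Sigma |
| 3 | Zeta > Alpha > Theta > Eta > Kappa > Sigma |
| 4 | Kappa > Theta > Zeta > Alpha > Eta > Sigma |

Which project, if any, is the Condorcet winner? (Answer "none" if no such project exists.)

Alpha

Head-to-head results (23 reviewers):
Zeta vs Kappa: Zeta preferred on 2+3+4+3 = 12 ballots; Zeta wins 12–11.
Zeta vs Sigma: Zeta, 17–6.
Zeta vs Theta: Zeta preferred on 6+2+3+3 = 14 ballots; Zeta wins 14–9.
Zeta vs Alpha: Zeta preferred on 3+3+4 = 10 ballots; Alpha wins 13–10.
Zeta–Eta: Zeta 13–10.
Kappa vs Sigma: 2+1+4+3+4 = 14 for Kappa, 9 for Sigma — Kappa by 14–9.
Kappa vs Theta: Kappa, 13–10.
Kappa–Alpha: Alpha 18–5.
Kappa vs Eta: Kappa is ranked higher on 2+1+3+4 = 10 ballots, Eta on 13. Eta wins 13–10.
Sigma vs Theta: Theta wins 15–8.
Sigma vs Alpha: 6 to 17, Alpha.
Sigma vs Eta: Sigma is ranked higher on 6+2+3 = 11 ballots, Eta on 12. Eta wins 12–11.
Theta vs Alpha: Alpha, 15–8.
Theta vs Eta: 2+1+3+4+3+4 = 17 for Theta, 6 for Eta — Theta by 17–6.
Alpha vs Eta: 2+1+3+4+3+4 = 17 for Alpha, 6 for Eta — Alpha by 17–6.
Alpha beats each of Zeta, Kappa, Sigma, Theta, Eta — Alpha is the Condorcet winner.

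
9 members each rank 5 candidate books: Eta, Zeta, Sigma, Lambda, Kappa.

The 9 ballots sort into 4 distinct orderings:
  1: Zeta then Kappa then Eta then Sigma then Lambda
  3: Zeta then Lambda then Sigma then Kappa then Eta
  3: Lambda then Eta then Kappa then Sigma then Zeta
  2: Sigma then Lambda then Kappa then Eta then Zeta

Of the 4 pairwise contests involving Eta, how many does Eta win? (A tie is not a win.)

Eta against each rival (9 members):
Eta vs Zeta: 3+2 = 5 for Eta, 4 for Zeta — Eta by 5–4.
Eta vs Sigma: Eta preferred on 1+3 = 4 ballots; Sigma wins 5–4.
Eta vs Lambda: Eta is ranked higher on 1 ballot, Lambda on 8. Lambda wins 8–1.
Eta vs Kappa: 3 for Eta, 6 for Kappa — Kappa by 6–3.
Eta beats Zeta; loses to Sigma, Lambda, Kappa — 1 pairwise win.

1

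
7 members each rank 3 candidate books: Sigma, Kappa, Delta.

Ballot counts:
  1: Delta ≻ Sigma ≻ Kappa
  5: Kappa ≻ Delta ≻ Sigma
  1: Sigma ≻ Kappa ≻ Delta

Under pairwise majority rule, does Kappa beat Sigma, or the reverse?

Ballots ranking Kappa above Sigma: 5.
Ballots ranking Sigma above Kappa: 7 − 5 = 2.
Kappa wins the head-to-head 5–2.

Kappa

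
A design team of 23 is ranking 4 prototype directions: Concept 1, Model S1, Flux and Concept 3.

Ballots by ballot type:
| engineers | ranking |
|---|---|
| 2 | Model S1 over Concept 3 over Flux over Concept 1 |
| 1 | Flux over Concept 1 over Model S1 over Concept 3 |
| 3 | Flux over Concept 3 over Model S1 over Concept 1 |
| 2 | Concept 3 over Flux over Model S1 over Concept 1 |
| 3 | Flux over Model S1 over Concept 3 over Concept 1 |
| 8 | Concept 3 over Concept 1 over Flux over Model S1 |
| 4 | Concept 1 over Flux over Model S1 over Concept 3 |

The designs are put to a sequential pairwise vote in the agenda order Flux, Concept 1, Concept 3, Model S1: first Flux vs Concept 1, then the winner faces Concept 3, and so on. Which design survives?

Concept 3

Round 1: Flux vs Concept 1 — 11–12, Concept 1 advances.
Round 2: Concept 1 vs Concept 3 — 5–18, Concept 3 advances.
Round 3: Concept 3 vs Model S1 — 13–10, Concept 3 advances.
The agenda winner is Concept 3.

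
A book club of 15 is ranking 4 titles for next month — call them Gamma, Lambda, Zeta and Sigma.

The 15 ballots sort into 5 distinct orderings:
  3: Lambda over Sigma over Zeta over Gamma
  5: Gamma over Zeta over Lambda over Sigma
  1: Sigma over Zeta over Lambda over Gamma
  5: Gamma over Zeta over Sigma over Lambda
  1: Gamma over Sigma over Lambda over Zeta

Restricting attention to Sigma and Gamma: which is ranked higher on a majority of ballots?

Gamma

Ballots ranking Sigma above Gamma: 3 + 1 = 4.
Ballots ranking Gamma above Sigma: 15 − 4 = 11.
Gamma wins the head-to-head 11–4.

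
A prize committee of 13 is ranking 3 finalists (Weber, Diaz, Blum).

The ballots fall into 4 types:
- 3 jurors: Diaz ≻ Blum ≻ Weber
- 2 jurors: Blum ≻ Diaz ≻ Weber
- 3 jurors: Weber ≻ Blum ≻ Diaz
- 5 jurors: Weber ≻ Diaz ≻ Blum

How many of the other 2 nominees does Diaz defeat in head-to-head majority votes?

1

Diaz against each rival (13 jurors):
Diaz vs Weber: Diaz preferred on 3+2 = 5 ballots; Weber wins 8–5.
Diaz vs Blum: 8 to 5, Diaz.
Diaz beats Blum; loses to Weber — 1 pairwise win.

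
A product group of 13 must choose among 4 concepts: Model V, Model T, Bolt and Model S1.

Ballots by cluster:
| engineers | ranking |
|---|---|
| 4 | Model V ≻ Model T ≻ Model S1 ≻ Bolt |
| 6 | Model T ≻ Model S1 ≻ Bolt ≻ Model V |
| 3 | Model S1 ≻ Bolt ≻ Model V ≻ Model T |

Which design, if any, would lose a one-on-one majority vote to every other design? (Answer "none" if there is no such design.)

none

Head-to-head results (13 engineers):
Model V vs Model T: Model V preferred on 4+3 = 7 ballots; Model V wins 7–6.
Model V–Bolt: Bolt 9–4.
Model V vs Model S1: Model S1, 9–4.
Model T vs Bolt: Model T, 10–3.
Model T vs Model S1: Model T preferred on 4+6 = 10 ballots; Model T wins 10–3.
Bolt vs Model S1: Model S1 wins 13–0.
No design is winless: Model V beats Model T; Model T beats Bolt; Bolt beats Model V; Model S1 beats Model V. There is no Condorcet loser.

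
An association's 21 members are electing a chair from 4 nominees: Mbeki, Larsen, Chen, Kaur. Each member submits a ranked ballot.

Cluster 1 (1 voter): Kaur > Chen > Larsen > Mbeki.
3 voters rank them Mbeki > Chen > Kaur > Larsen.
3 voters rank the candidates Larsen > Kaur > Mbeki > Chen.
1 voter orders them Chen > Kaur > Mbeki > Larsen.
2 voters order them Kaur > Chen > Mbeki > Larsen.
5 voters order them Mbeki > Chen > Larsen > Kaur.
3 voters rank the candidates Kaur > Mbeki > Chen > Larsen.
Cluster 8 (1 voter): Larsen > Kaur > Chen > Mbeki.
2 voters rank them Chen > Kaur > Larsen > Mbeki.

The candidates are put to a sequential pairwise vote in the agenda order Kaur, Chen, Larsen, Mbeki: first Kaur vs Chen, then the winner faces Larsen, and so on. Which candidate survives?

Round 1: Kaur vs Chen — 10–11, Chen advances.
Round 2: Chen vs Larsen — 17–4, Chen advances.
Round 3: Chen vs Mbeki — 7–14, Mbeki advances.
Mbeki survives the agenda.

Mbeki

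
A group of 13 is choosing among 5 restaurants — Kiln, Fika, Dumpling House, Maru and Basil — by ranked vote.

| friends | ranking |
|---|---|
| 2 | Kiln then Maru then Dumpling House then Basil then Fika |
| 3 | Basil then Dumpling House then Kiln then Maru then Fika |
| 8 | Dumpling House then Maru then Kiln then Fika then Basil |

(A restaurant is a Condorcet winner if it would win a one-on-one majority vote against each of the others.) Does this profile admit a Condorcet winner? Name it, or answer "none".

Dumpling House

Head-to-head results (13 friends):
Kiln vs Fika: Kiln, 13–0.
Kiln vs Dumpling House: Dumpling House wins 11–2.
Kiln vs Maru: Maru wins 8–5.
Kiln–Basil: Kiln 10–3.
Fika vs Dumpling House: Dumpling House, 13–0.
Fika vs Maru: Maru wins 13–0.
Fika vs Basil: Fika, 8–5.
Dumpling House vs Maru: Dumpling House, 11–2.
Dumpling House vs Basil: Dumpling House wins 10–3.
Maru–Basil: Maru 10–3.
Dumpling House defeats every rival head-to-head and is the Condorcet winner.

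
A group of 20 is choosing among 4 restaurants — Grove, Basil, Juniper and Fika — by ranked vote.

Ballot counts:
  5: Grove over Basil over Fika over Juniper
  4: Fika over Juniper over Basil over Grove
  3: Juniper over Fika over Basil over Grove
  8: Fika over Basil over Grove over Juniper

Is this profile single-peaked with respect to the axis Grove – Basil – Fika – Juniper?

yes

Axis positions: Grove=1, Basil=2, Fika=3, Juniper=4.
Ballot type 1 (peak Grove at position 1): ranking walks positions 1-2-3-4, expanding outward from the peak — single-peaked.
Ballot type 2 (peak Fika at position 3): ranking walks positions 3-4-2-1, expanding outward from the peak — single-peaked.
Ballot type 3 (peak Juniper at position 4): ranking walks positions 4-3-2-1, expanding outward from the peak — single-peaked.
Ballot type 4 (peak Fika at position 3): ranking walks positions 3-2-1-4, expanding outward from the peak — single-peaked.
Every ranking is single-peaked on this axis.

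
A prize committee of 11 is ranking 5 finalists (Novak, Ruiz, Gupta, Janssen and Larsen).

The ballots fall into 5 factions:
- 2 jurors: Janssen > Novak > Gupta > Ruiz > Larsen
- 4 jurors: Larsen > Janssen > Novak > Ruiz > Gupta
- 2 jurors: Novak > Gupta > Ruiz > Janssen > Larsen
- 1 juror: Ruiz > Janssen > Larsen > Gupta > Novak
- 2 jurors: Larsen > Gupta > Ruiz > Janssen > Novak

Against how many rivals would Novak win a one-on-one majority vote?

2

Novak against each rival (11 jurors):
Novak vs Ruiz: Novak wins 8–3.
Novak vs Gupta: 2+4+2 = 8 for Novak, 3 for Gupta — Novak by 8–3.
Novak vs Janssen: Janssen wins 9–2.
Novak vs Larsen: Novak is ranked higher on 2+2 = 4 ballots, Larsen on 7. Larsen wins 7–4.
Novak beats Ruiz, Gupta; loses to Janssen, Larsen — 2 pairwise wins.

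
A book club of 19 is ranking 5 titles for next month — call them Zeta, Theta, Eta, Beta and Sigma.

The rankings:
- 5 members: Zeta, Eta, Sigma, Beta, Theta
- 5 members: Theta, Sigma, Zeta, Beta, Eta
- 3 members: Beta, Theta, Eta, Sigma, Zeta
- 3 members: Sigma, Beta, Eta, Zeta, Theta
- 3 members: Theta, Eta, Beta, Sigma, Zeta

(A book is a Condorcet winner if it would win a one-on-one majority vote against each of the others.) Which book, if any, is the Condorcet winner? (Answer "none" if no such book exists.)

none

Head-to-head results (19 members):
Zeta–Theta: Theta 11–8.
Zeta–Eta: Zeta 10–9.
Zeta–Beta: Zeta 10–9.
Zeta–Sigma: Sigma 14–5.
Theta–Eta: Theta 11–8.
Theta–Beta: Beta 11–8.
Theta vs Sigma: Theta wins 11–8.
Eta vs Beta: Beta wins 11–8.
Eta vs Sigma: Eta wins 11–8.
Beta vs Sigma: Sigma wins 13–6.
Every book loses at least once (Zeta loses to Theta; Theta loses to Beta; Eta loses to Zeta; Beta loses to Zeta; Sigma loses to Theta). The majority relation contains the cycle Zeta → Eta → Sigma → Zeta, so there is no Condorcet winner.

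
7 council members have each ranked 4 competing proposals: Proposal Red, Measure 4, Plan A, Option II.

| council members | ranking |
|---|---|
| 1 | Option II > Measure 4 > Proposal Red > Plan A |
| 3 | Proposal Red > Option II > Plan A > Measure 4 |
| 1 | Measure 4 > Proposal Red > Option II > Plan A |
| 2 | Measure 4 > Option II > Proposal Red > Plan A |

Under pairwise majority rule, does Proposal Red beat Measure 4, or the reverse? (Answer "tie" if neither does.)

Measure 4

Ballots ranking Proposal Red above Measure 4: 3.
Ballots ranking Measure 4 above Proposal Red: 7 − 3 = 4.
Measure 4 wins the head-to-head 4–3.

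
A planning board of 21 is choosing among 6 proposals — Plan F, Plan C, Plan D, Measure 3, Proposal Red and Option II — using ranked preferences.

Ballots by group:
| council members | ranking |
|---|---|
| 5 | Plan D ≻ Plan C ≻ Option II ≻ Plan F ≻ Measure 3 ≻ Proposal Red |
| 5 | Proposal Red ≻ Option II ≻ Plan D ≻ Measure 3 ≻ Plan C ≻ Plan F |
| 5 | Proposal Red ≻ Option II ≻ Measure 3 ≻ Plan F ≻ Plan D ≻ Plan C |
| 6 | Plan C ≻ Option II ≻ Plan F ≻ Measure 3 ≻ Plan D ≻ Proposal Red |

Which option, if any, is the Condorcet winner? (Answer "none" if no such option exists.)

none

Check each pair by majority over 21 ballots:
Plan F vs Plan C: Plan F preferred on 5 ballots; Plan C wins 16–5.
Plan F vs Plan D: Plan F, 11–10.
Plan F–Measure 3: Plan F 11–10.
Plan F–Proposal Red: Plan F 11–10.
Plan F vs Option II: Option II wins 21–0.
Plan C vs Plan D: Plan C is ranked higher on 6 ballots, Plan D on 15. Plan D wins 15–6.
Plan C vs Measure 3: Plan C, 11–10.
Plan C vs Proposal Red: Plan C wins 11–10.
Plan C–Option II: Plan C 11–10.
Plan D vs Measure 3: Measure 3 wins 11–10.
Plan D vs Proposal Red: Plan D, 11–10.
Plan D–Option II: Option II 16–5.
Measure 3 vs Proposal Red: Measure 3 is ranked higher on 5+6 = 11 ballots, Proposal Red on 10. Measure 3 wins 11–10.
Measure 3 vs Option II: Option II wins 21–0.
Proposal Red vs Option II: Option II wins 11–10.
Every option loses at least once (Plan F loses to Plan C; Plan C loses to Plan D; Plan D loses to Plan F; Measure 3 loses to Plan F; Proposal Red loses to Plan F; Option II loses to Plan C). The majority relation contains the cycle Plan F > Plan D > Plan C > Plan F, so there is no Condorcet winner.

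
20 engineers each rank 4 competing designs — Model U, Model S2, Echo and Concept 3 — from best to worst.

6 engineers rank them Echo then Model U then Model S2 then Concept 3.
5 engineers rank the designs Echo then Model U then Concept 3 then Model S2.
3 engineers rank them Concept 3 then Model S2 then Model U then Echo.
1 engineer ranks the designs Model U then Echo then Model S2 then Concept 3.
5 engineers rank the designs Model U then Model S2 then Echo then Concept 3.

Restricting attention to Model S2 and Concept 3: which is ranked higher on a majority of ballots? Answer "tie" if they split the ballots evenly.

Model S2

Ballots ranking Model S2 above Concept 3: 6 + 1 + 5 = 12.
Ballots ranking Concept 3 above Model S2: 20 − 12 = 8.
Model S2 wins the head-to-head 12–8.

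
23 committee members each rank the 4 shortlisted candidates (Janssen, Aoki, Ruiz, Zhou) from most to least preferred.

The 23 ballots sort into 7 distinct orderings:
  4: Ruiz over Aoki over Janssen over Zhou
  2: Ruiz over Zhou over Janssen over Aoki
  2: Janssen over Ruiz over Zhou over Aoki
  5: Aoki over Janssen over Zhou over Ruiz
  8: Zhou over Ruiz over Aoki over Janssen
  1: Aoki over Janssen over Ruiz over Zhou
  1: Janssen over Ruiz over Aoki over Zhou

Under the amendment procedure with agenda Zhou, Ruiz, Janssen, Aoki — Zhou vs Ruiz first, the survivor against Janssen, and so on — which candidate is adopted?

Round 1: Zhou vs Ruiz — 13–10, Zhou advances.
Round 2: Zhou vs Janssen — 10–13, Janssen advances.
Round 3: Janssen vs Aoki — 5–18, Aoki advances.
Aoki survives the agenda.

Aoki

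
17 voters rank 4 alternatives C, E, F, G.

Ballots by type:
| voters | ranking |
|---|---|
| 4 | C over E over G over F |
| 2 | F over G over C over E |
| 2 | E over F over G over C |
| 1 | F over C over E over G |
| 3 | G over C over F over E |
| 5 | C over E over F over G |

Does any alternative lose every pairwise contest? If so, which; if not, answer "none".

Pairwise majorities:
C–E: C 15–2.
C vs F: 4+3+5 = 12 for C, 5 for F — C by 12–5.
C vs G: 10 to 7, C.
E vs F: 11 to 6, E.
E vs G: E, 12–5.
F vs G: F wins 10–7.
G loses to every other alternative — it is the Condorcet loser.

G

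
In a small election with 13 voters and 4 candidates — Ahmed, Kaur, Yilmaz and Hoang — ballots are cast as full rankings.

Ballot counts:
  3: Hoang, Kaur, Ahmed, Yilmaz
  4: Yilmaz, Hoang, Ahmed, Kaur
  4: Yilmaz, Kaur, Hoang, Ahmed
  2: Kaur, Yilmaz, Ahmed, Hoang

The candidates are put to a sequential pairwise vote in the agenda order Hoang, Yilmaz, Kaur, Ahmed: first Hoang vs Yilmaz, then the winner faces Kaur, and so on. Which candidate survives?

Round 1: Hoang vs Yilmaz — 3–10, Yilmaz advances.
Round 2: Yilmaz vs Kaur — 8–5, Yilmaz advances.
Round 3: Yilmaz vs Ahmed — 10–3, Yilmaz advances.
The agenda winner is Yilmaz.

Yilmaz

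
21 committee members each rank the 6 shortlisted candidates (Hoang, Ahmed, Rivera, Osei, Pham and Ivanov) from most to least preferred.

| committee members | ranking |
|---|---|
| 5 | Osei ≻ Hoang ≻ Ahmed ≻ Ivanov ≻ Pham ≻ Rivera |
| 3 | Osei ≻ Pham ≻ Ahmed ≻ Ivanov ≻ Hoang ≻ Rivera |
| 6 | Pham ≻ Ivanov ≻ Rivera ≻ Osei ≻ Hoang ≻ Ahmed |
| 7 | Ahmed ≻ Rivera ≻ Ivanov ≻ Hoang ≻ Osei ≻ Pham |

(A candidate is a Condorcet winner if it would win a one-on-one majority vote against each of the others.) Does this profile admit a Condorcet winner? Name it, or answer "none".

Check each pair by majority over 21 ballots:
Hoang–Ahmed: Hoang 11–10.
Hoang vs Rivera: Rivera, 13–8.
Hoang–Osei: Osei 14–7.
Hoang vs Pham: Hoang, 12–9.
Hoang–Ivanov: Ivanov 16–5.
Ahmed vs Rivera: Ahmed, 15–6.
Ahmed vs Osei: Osei, 14–7.
Ahmed–Pham: Ahmed 12–9.
Ahmed–Ivanov: Ahmed 15–6.
Rivera vs Osei: Rivera wins 13–8.
Rivera vs Pham: Pham, 14–7.
Rivera–Ivanov: Ivanov 14–7.
Osei–Pham: Osei 15–6.
Osei vs Ivanov: Ivanov wins 13–8.
Pham vs Ivanov: Ivanov, 12–9.
Each candidate drops at least one matchup (Hoang loses to Rivera; Ahmed loses to Hoang; Rivera loses to Ahmed; Osei loses to Rivera; Pham loses to Hoang; Ivanov loses to Ahmed); the cycle Hoang beats Ahmed beats Rivera beats Hoang rules out a Condorcet winner.

none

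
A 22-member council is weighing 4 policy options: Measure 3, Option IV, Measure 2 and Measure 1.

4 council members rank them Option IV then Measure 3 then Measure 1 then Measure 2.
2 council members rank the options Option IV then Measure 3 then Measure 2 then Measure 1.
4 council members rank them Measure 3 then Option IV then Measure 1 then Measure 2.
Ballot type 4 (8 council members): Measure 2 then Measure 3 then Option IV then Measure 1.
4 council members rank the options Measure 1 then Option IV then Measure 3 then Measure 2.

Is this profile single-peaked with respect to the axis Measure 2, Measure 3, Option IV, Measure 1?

yes

Axis positions: Measure 2=1, Measure 3=2, Option IV=3, Measure 1=4.
Ballot type 1 (peak Option IV at position 3): ranking walks positions 3-2-4-1, expanding outward from the peak — single-peaked.
Ballot type 2 (peak Option IV at position 3): ranking walks positions 3-2-1-4, expanding outward from the peak — single-peaked.
Ballot type 3 (peak Measure 3 at position 2): ranking walks positions 2-3-4-1, expanding outward from the peak — single-peaked.
Ballot type 4 (peak Measure 2 at position 1): ranking walks positions 1-2-3-4, expanding outward from the peak — single-peaked.
Ballot type 5 (peak Measure 1 at position 4): ranking walks positions 4-3-2-1, expanding outward from the peak — single-peaked.
Every ranking is single-peaked on this axis.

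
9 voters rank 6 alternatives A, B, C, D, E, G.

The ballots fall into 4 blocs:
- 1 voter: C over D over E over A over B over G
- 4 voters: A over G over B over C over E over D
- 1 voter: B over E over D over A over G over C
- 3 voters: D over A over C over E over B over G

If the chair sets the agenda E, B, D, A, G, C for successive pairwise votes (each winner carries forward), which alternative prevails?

A

Round 1: E vs B — 4–5, B advances.
Round 2: B vs D — 5–4, B advances.
Round 3: B vs A — 1–8, A advances.
Round 4: A vs G — 9–0, A advances.
Round 5: A vs C — 8–1, A advances.
A survives the agenda.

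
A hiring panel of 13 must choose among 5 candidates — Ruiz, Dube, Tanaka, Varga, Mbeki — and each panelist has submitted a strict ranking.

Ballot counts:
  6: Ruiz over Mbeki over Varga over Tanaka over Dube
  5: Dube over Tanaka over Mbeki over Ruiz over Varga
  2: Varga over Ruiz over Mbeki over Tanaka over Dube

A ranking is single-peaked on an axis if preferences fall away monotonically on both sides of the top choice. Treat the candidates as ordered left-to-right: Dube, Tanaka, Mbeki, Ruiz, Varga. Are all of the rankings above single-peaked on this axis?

Axis positions: Dube=1, Tanaka=2, Mbeki=3, Ruiz=4, Varga=5.
Type 1 (peak Ruiz at position 4): ranking walks positions 4-3-5-2-1, expanding outward from the peak — single-peaked.
Type 2 (peak Dube at position 1): ranking walks positions 1-2-3-4-5, expanding outward from the peak — single-peaked.
Type 3 (peak Varga at position 5): ranking walks positions 5-4-3-2-1, expanding outward from the peak — single-peaked.
Every ranking is single-peaked on this axis.

yes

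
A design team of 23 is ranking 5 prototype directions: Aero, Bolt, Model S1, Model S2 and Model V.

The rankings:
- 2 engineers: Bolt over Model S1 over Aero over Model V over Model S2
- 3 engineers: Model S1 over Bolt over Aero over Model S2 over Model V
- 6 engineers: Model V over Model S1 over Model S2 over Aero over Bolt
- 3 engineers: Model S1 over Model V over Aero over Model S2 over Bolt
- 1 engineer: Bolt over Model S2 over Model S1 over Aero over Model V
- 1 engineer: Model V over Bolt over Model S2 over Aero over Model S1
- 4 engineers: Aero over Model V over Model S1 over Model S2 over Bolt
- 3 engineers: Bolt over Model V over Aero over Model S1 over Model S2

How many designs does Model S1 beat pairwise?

Model S1 against each rival (23 engineers):
Model S1 vs Aero: Model S1 is ranked higher on 2+3+6+3+1 = 15 ballots, Aero on 8. Model S1 wins 15–8.
Model S1 vs Bolt: Model S1, 16–7.
Model S1 vs Model S2: 2+3+6+3+4+3 = 21 for Model S1, 2 for Model S2 — Model S1 by 21–2.
Model S1 vs Model V: 2+3+3+1 = 9 for Model S1, 14 for Model V — Model V by 14–9.
Model S1 beats Aero, Bolt, Model S2; loses to Model V — 3 pairwise wins.

3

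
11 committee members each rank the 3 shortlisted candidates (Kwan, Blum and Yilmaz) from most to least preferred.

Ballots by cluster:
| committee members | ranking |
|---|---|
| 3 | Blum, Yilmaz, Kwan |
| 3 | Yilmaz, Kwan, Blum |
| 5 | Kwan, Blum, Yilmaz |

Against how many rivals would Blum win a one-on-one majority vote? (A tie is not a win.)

Blum against each rival (11 committee members):
Blum vs Kwan: Kwan wins 8–3.
Blum vs Yilmaz: Blum is ranked higher on 3+5 = 8 ballots, Yilmaz on 3. Blum wins 8–3.
Blum beats Yilmaz; loses to Kwan — 1 pairwise win.

1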